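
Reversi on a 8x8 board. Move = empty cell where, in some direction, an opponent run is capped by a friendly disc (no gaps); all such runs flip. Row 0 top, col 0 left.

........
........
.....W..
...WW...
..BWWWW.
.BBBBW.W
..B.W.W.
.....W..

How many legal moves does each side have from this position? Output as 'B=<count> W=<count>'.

Answer: B=9 W=8

Derivation:
-- B to move --
(1,4): no bracket -> illegal
(1,5): no bracket -> illegal
(1,6): flips 3 -> legal
(2,2): no bracket -> illegal
(2,3): flips 2 -> legal
(2,4): flips 3 -> legal
(2,6): no bracket -> illegal
(3,2): flips 1 -> legal
(3,5): flips 1 -> legal
(3,6): flips 1 -> legal
(3,7): no bracket -> illegal
(4,7): flips 4 -> legal
(5,6): flips 1 -> legal
(6,3): no bracket -> illegal
(6,5): no bracket -> illegal
(6,7): no bracket -> illegal
(7,3): no bracket -> illegal
(7,4): flips 1 -> legal
(7,6): no bracket -> illegal
(7,7): no bracket -> illegal
B mobility = 9
-- W to move --
(3,1): flips 2 -> legal
(3,2): no bracket -> illegal
(4,0): no bracket -> illegal
(4,1): flips 1 -> legal
(5,0): flips 4 -> legal
(6,0): flips 2 -> legal
(6,1): flips 1 -> legal
(6,3): flips 2 -> legal
(6,5): flips 1 -> legal
(7,1): flips 2 -> legal
(7,2): no bracket -> illegal
(7,3): no bracket -> illegal
W mobility = 8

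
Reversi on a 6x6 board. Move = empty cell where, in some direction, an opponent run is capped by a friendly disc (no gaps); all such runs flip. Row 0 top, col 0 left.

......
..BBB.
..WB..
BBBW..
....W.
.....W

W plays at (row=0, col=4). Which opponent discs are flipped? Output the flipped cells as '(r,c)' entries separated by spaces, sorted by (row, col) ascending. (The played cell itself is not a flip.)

Dir NW: edge -> no flip
Dir N: edge -> no flip
Dir NE: edge -> no flip
Dir W: first cell '.' (not opp) -> no flip
Dir E: first cell '.' (not opp) -> no flip
Dir SW: opp run (1,3) capped by W -> flip
Dir S: opp run (1,4), next='.' -> no flip
Dir SE: first cell '.' (not opp) -> no flip

Answer: (1,3)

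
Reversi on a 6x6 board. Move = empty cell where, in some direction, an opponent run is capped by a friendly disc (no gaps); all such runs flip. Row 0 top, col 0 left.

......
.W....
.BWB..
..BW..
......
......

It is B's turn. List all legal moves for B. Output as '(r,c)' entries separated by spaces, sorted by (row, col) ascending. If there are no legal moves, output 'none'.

Answer: (0,1) (1,2) (3,4) (4,3)

Derivation:
(0,0): no bracket -> illegal
(0,1): flips 1 -> legal
(0,2): no bracket -> illegal
(1,0): no bracket -> illegal
(1,2): flips 1 -> legal
(1,3): no bracket -> illegal
(2,0): no bracket -> illegal
(2,4): no bracket -> illegal
(3,1): no bracket -> illegal
(3,4): flips 1 -> legal
(4,2): no bracket -> illegal
(4,3): flips 1 -> legal
(4,4): no bracket -> illegal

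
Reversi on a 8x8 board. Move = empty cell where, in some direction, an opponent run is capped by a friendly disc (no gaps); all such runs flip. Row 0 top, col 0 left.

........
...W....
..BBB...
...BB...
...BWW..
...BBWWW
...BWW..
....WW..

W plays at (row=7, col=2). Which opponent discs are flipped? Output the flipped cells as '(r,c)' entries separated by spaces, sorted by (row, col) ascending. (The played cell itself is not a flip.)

Answer: (5,4) (6,3)

Derivation:
Dir NW: first cell '.' (not opp) -> no flip
Dir N: first cell '.' (not opp) -> no flip
Dir NE: opp run (6,3) (5,4) capped by W -> flip
Dir W: first cell '.' (not opp) -> no flip
Dir E: first cell '.' (not opp) -> no flip
Dir SW: edge -> no flip
Dir S: edge -> no flip
Dir SE: edge -> no flip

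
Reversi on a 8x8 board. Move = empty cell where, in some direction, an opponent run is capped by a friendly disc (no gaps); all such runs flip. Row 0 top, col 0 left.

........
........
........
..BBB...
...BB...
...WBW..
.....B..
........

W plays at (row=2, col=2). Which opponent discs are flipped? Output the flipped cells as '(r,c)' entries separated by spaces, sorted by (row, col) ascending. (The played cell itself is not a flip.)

Answer: (3,3) (4,4)

Derivation:
Dir NW: first cell '.' (not opp) -> no flip
Dir N: first cell '.' (not opp) -> no flip
Dir NE: first cell '.' (not opp) -> no flip
Dir W: first cell '.' (not opp) -> no flip
Dir E: first cell '.' (not opp) -> no flip
Dir SW: first cell '.' (not opp) -> no flip
Dir S: opp run (3,2), next='.' -> no flip
Dir SE: opp run (3,3) (4,4) capped by W -> flip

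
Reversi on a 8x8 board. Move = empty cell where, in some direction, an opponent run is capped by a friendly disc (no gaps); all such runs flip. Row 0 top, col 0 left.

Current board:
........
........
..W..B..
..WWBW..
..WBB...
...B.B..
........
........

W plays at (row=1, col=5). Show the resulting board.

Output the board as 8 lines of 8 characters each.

Answer: ........
.....W..
..W..W..
..WWBW..
..WBB...
...B.B..
........
........

Derivation:
Place W at (1,5); scan 8 dirs for brackets.
Dir NW: first cell '.' (not opp) -> no flip
Dir N: first cell '.' (not opp) -> no flip
Dir NE: first cell '.' (not opp) -> no flip
Dir W: first cell '.' (not opp) -> no flip
Dir E: first cell '.' (not opp) -> no flip
Dir SW: first cell '.' (not opp) -> no flip
Dir S: opp run (2,5) capped by W -> flip
Dir SE: first cell '.' (not opp) -> no flip
All flips: (2,5)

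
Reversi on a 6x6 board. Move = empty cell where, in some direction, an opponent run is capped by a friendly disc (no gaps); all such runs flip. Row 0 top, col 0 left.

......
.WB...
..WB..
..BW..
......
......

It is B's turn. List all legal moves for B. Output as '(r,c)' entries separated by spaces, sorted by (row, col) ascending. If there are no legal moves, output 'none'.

Answer: (1,0) (2,1) (3,4) (4,3)

Derivation:
(0,0): no bracket -> illegal
(0,1): no bracket -> illegal
(0,2): no bracket -> illegal
(1,0): flips 1 -> legal
(1,3): no bracket -> illegal
(2,0): no bracket -> illegal
(2,1): flips 1 -> legal
(2,4): no bracket -> illegal
(3,1): no bracket -> illegal
(3,4): flips 1 -> legal
(4,2): no bracket -> illegal
(4,3): flips 1 -> legal
(4,4): no bracket -> illegal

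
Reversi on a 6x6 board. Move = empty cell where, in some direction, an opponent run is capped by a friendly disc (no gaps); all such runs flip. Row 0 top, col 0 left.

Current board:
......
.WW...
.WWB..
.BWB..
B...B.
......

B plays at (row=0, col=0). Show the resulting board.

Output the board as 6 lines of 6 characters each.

Place B at (0,0); scan 8 dirs for brackets.
Dir NW: edge -> no flip
Dir N: edge -> no flip
Dir NE: edge -> no flip
Dir W: edge -> no flip
Dir E: first cell '.' (not opp) -> no flip
Dir SW: edge -> no flip
Dir S: first cell '.' (not opp) -> no flip
Dir SE: opp run (1,1) (2,2) capped by B -> flip
All flips: (1,1) (2,2)

Answer: B.....
.BW...
.WBB..
.BWB..
B...B.
......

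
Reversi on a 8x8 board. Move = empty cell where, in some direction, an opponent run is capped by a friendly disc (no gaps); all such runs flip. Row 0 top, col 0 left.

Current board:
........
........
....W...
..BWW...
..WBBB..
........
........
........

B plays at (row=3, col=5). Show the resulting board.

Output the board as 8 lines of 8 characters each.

Answer: ........
........
....W...
..BBBB..
..WBBB..
........
........
........

Derivation:
Place B at (3,5); scan 8 dirs for brackets.
Dir NW: opp run (2,4), next='.' -> no flip
Dir N: first cell '.' (not opp) -> no flip
Dir NE: first cell '.' (not opp) -> no flip
Dir W: opp run (3,4) (3,3) capped by B -> flip
Dir E: first cell '.' (not opp) -> no flip
Dir SW: first cell 'B' (not opp) -> no flip
Dir S: first cell 'B' (not opp) -> no flip
Dir SE: first cell '.' (not opp) -> no flip
All flips: (3,3) (3,4)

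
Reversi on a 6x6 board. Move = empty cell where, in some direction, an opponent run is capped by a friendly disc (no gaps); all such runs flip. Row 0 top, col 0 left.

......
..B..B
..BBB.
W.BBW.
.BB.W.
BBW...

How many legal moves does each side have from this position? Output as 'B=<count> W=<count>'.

-- B to move --
(2,0): no bracket -> illegal
(2,1): no bracket -> illegal
(2,5): no bracket -> illegal
(3,1): no bracket -> illegal
(3,5): flips 1 -> legal
(4,0): no bracket -> illegal
(4,3): no bracket -> illegal
(4,5): flips 1 -> legal
(5,3): flips 1 -> legal
(5,4): flips 2 -> legal
(5,5): flips 1 -> legal
B mobility = 5
-- W to move --
(0,1): flips 2 -> legal
(0,2): flips 4 -> legal
(0,3): no bracket -> illegal
(0,4): no bracket -> illegal
(0,5): no bracket -> illegal
(1,1): flips 2 -> legal
(1,3): no bracket -> illegal
(1,4): flips 1 -> legal
(2,1): no bracket -> illegal
(2,5): no bracket -> illegal
(3,1): flips 2 -> legal
(3,5): no bracket -> illegal
(4,0): no bracket -> illegal
(4,3): no bracket -> illegal
(5,3): no bracket -> illegal
W mobility = 5

Answer: B=5 W=5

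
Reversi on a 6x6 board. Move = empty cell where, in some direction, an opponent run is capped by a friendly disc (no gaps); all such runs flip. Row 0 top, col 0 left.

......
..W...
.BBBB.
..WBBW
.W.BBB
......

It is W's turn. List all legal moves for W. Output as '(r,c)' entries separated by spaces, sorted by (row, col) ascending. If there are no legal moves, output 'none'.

(1,0): flips 1 -> legal
(1,1): no bracket -> illegal
(1,3): flips 1 -> legal
(1,4): flips 1 -> legal
(1,5): no bracket -> illegal
(2,0): no bracket -> illegal
(2,5): no bracket -> illegal
(3,0): flips 1 -> legal
(3,1): no bracket -> illegal
(4,2): no bracket -> illegal
(5,2): no bracket -> illegal
(5,3): flips 1 -> legal
(5,4): flips 1 -> legal
(5,5): flips 1 -> legal

Answer: (1,0) (1,3) (1,4) (3,0) (5,3) (5,4) (5,5)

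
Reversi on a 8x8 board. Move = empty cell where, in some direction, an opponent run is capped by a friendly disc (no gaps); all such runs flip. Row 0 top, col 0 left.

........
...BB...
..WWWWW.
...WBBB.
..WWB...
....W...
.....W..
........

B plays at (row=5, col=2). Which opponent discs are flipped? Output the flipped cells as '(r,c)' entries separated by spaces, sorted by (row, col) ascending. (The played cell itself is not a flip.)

Dir NW: first cell '.' (not opp) -> no flip
Dir N: opp run (4,2), next='.' -> no flip
Dir NE: opp run (4,3) capped by B -> flip
Dir W: first cell '.' (not opp) -> no flip
Dir E: first cell '.' (not opp) -> no flip
Dir SW: first cell '.' (not opp) -> no flip
Dir S: first cell '.' (not opp) -> no flip
Dir SE: first cell '.' (not opp) -> no flip

Answer: (4,3)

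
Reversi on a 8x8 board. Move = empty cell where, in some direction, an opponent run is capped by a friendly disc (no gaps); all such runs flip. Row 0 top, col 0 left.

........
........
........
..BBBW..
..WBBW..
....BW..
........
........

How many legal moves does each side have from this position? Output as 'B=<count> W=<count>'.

-- B to move --
(2,4): no bracket -> illegal
(2,5): no bracket -> illegal
(2,6): flips 1 -> legal
(3,1): no bracket -> illegal
(3,6): flips 2 -> legal
(4,1): flips 1 -> legal
(4,6): flips 1 -> legal
(5,1): flips 1 -> legal
(5,2): flips 1 -> legal
(5,3): no bracket -> illegal
(5,6): flips 2 -> legal
(6,4): no bracket -> illegal
(6,5): no bracket -> illegal
(6,6): flips 1 -> legal
B mobility = 8
-- W to move --
(2,1): no bracket -> illegal
(2,2): flips 3 -> legal
(2,3): flips 1 -> legal
(2,4): flips 1 -> legal
(2,5): no bracket -> illegal
(3,1): flips 3 -> legal
(4,1): no bracket -> illegal
(5,2): no bracket -> illegal
(5,3): flips 2 -> legal
(6,3): flips 1 -> legal
(6,4): no bracket -> illegal
(6,5): no bracket -> illegal
W mobility = 6

Answer: B=8 W=6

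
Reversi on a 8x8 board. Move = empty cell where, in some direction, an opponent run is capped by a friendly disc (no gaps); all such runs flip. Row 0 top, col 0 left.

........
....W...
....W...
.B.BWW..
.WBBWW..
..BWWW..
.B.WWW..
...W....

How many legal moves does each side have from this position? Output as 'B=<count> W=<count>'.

-- B to move --
(0,3): no bracket -> illegal
(0,4): no bracket -> illegal
(0,5): no bracket -> illegal
(1,3): no bracket -> illegal
(1,5): flips 1 -> legal
(2,3): no bracket -> illegal
(2,5): flips 1 -> legal
(2,6): no bracket -> illegal
(3,0): flips 1 -> legal
(3,2): no bracket -> illegal
(3,6): flips 2 -> legal
(4,0): flips 1 -> legal
(4,6): flips 2 -> legal
(5,0): no bracket -> illegal
(5,1): flips 1 -> legal
(5,6): flips 3 -> legal
(6,2): no bracket -> illegal
(6,6): flips 2 -> legal
(7,2): no bracket -> illegal
(7,4): flips 1 -> legal
(7,5): flips 2 -> legal
(7,6): flips 2 -> legal
B mobility = 12
-- W to move --
(2,0): flips 2 -> legal
(2,1): flips 1 -> legal
(2,2): flips 1 -> legal
(2,3): flips 2 -> legal
(3,0): no bracket -> illegal
(3,2): flips 2 -> legal
(4,0): no bracket -> illegal
(5,0): no bracket -> illegal
(5,1): flips 3 -> legal
(6,0): no bracket -> illegal
(6,2): no bracket -> illegal
(7,0): flips 3 -> legal
(7,1): no bracket -> illegal
(7,2): no bracket -> illegal
W mobility = 7

Answer: B=12 W=7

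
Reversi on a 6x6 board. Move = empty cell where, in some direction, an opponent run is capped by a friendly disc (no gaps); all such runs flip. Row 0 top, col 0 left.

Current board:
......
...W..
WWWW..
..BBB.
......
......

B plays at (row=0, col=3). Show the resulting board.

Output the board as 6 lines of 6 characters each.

Answer: ...B..
...B..
WWWB..
..BBB.
......
......

Derivation:
Place B at (0,3); scan 8 dirs for brackets.
Dir NW: edge -> no flip
Dir N: edge -> no flip
Dir NE: edge -> no flip
Dir W: first cell '.' (not opp) -> no flip
Dir E: first cell '.' (not opp) -> no flip
Dir SW: first cell '.' (not opp) -> no flip
Dir S: opp run (1,3) (2,3) capped by B -> flip
Dir SE: first cell '.' (not opp) -> no flip
All flips: (1,3) (2,3)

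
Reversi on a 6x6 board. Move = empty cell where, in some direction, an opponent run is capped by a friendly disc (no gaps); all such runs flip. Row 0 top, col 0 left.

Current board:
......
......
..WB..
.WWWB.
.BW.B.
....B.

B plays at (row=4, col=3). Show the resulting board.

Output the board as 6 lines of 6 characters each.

Answer: ......
......
..WB..
.WWBB.
.BBBB.
....B.

Derivation:
Place B at (4,3); scan 8 dirs for brackets.
Dir NW: opp run (3,2), next='.' -> no flip
Dir N: opp run (3,3) capped by B -> flip
Dir NE: first cell 'B' (not opp) -> no flip
Dir W: opp run (4,2) capped by B -> flip
Dir E: first cell 'B' (not opp) -> no flip
Dir SW: first cell '.' (not opp) -> no flip
Dir S: first cell '.' (not opp) -> no flip
Dir SE: first cell 'B' (not opp) -> no flip
All flips: (3,3) (4,2)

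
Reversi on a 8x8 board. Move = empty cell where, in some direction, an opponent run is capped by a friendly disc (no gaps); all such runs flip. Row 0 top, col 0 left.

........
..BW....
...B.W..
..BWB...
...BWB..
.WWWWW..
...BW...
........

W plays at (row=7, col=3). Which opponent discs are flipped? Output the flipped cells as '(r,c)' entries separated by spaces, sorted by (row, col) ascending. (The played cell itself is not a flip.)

Answer: (6,3)

Derivation:
Dir NW: first cell '.' (not opp) -> no flip
Dir N: opp run (6,3) capped by W -> flip
Dir NE: first cell 'W' (not opp) -> no flip
Dir W: first cell '.' (not opp) -> no flip
Dir E: first cell '.' (not opp) -> no flip
Dir SW: edge -> no flip
Dir S: edge -> no flip
Dir SE: edge -> no flip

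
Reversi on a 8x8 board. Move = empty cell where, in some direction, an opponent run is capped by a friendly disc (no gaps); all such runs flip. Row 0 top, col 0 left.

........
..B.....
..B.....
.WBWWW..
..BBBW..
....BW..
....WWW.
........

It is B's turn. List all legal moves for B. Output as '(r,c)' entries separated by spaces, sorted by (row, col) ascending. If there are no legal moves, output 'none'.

(2,0): flips 1 -> legal
(2,1): no bracket -> illegal
(2,3): flips 1 -> legal
(2,4): flips 2 -> legal
(2,5): flips 1 -> legal
(2,6): flips 1 -> legal
(3,0): flips 1 -> legal
(3,6): flips 4 -> legal
(4,0): flips 1 -> legal
(4,1): no bracket -> illegal
(4,6): flips 1 -> legal
(5,3): no bracket -> illegal
(5,6): flips 1 -> legal
(5,7): no bracket -> illegal
(6,3): no bracket -> illegal
(6,7): no bracket -> illegal
(7,3): no bracket -> illegal
(7,4): flips 1 -> legal
(7,5): no bracket -> illegal
(7,6): flips 1 -> legal
(7,7): flips 2 -> legal

Answer: (2,0) (2,3) (2,4) (2,5) (2,6) (3,0) (3,6) (4,0) (4,6) (5,6) (7,4) (7,6) (7,7)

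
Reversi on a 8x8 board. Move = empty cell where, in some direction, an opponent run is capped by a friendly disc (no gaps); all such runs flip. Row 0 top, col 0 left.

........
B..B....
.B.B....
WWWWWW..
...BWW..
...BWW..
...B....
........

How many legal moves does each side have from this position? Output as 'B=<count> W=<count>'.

-- B to move --
(2,0): no bracket -> illegal
(2,2): no bracket -> illegal
(2,4): no bracket -> illegal
(2,5): flips 1 -> legal
(2,6): flips 2 -> legal
(3,6): flips 2 -> legal
(4,0): no bracket -> illegal
(4,1): flips 2 -> legal
(4,2): no bracket -> illegal
(4,6): flips 2 -> legal
(5,6): flips 4 -> legal
(6,4): no bracket -> illegal
(6,5): flips 1 -> legal
(6,6): no bracket -> illegal
B mobility = 7
-- W to move --
(0,0): no bracket -> illegal
(0,1): no bracket -> illegal
(0,2): no bracket -> illegal
(0,3): flips 2 -> legal
(0,4): no bracket -> illegal
(1,1): flips 1 -> legal
(1,2): flips 2 -> legal
(1,4): flips 1 -> legal
(2,0): no bracket -> illegal
(2,2): no bracket -> illegal
(2,4): no bracket -> illegal
(4,2): flips 1 -> legal
(5,2): flips 2 -> legal
(6,2): flips 1 -> legal
(6,4): no bracket -> illegal
(7,2): flips 1 -> legal
(7,3): flips 3 -> legal
(7,4): no bracket -> illegal
W mobility = 9

Answer: B=7 W=9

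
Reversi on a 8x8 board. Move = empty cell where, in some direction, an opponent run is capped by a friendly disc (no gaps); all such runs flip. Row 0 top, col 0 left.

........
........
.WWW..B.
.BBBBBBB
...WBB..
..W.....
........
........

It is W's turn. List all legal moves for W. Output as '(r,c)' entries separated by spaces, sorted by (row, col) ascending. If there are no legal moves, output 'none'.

(1,5): no bracket -> illegal
(1,6): no bracket -> illegal
(1,7): no bracket -> illegal
(2,0): no bracket -> illegal
(2,4): no bracket -> illegal
(2,5): flips 1 -> legal
(2,7): no bracket -> illegal
(3,0): no bracket -> illegal
(4,0): flips 1 -> legal
(4,1): flips 2 -> legal
(4,2): flips 1 -> legal
(4,6): flips 2 -> legal
(4,7): no bracket -> illegal
(5,3): no bracket -> illegal
(5,4): no bracket -> illegal
(5,5): flips 2 -> legal
(5,6): flips 2 -> legal

Answer: (2,5) (4,0) (4,1) (4,2) (4,6) (5,5) (5,6)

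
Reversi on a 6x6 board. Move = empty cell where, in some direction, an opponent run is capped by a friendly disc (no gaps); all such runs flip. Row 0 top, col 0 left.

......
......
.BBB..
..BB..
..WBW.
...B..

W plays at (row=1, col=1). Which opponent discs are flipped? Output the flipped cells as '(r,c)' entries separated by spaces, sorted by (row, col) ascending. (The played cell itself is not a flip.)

Dir NW: first cell '.' (not opp) -> no flip
Dir N: first cell '.' (not opp) -> no flip
Dir NE: first cell '.' (not opp) -> no flip
Dir W: first cell '.' (not opp) -> no flip
Dir E: first cell '.' (not opp) -> no flip
Dir SW: first cell '.' (not opp) -> no flip
Dir S: opp run (2,1), next='.' -> no flip
Dir SE: opp run (2,2) (3,3) capped by W -> flip

Answer: (2,2) (3,3)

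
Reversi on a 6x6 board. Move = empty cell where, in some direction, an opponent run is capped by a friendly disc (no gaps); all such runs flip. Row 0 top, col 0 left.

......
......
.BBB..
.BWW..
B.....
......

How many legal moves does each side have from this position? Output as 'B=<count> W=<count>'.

-- B to move --
(2,4): no bracket -> illegal
(3,4): flips 2 -> legal
(4,1): flips 1 -> legal
(4,2): flips 1 -> legal
(4,3): flips 2 -> legal
(4,4): flips 1 -> legal
B mobility = 5
-- W to move --
(1,0): flips 1 -> legal
(1,1): flips 1 -> legal
(1,2): flips 1 -> legal
(1,3): flips 1 -> legal
(1,4): flips 1 -> legal
(2,0): no bracket -> illegal
(2,4): no bracket -> illegal
(3,0): flips 1 -> legal
(3,4): no bracket -> illegal
(4,1): no bracket -> illegal
(4,2): no bracket -> illegal
(5,0): no bracket -> illegal
(5,1): no bracket -> illegal
W mobility = 6

Answer: B=5 W=6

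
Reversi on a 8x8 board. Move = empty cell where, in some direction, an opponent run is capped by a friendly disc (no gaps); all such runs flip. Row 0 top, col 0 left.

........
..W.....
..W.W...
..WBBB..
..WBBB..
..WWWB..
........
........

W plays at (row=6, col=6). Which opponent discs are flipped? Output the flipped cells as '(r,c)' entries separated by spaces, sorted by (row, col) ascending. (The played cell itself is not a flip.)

Answer: (3,3) (4,4) (5,5)

Derivation:
Dir NW: opp run (5,5) (4,4) (3,3) capped by W -> flip
Dir N: first cell '.' (not opp) -> no flip
Dir NE: first cell '.' (not opp) -> no flip
Dir W: first cell '.' (not opp) -> no flip
Dir E: first cell '.' (not opp) -> no flip
Dir SW: first cell '.' (not opp) -> no flip
Dir S: first cell '.' (not opp) -> no flip
Dir SE: first cell '.' (not opp) -> no flip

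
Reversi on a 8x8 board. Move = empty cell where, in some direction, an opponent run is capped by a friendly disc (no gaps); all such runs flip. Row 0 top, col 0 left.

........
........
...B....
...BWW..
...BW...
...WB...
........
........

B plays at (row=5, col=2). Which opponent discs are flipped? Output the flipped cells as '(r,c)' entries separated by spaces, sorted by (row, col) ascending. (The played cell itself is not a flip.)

Dir NW: first cell '.' (not opp) -> no flip
Dir N: first cell '.' (not opp) -> no flip
Dir NE: first cell 'B' (not opp) -> no flip
Dir W: first cell '.' (not opp) -> no flip
Dir E: opp run (5,3) capped by B -> flip
Dir SW: first cell '.' (not opp) -> no flip
Dir S: first cell '.' (not opp) -> no flip
Dir SE: first cell '.' (not opp) -> no flip

Answer: (5,3)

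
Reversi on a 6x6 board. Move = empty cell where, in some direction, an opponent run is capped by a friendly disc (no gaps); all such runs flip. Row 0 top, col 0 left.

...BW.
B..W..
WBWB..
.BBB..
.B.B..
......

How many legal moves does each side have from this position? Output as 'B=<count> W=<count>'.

-- B to move --
(0,2): no bracket -> illegal
(0,5): flips 1 -> legal
(1,1): flips 1 -> legal
(1,2): flips 1 -> legal
(1,4): no bracket -> illegal
(1,5): no bracket -> illegal
(2,4): no bracket -> illegal
(3,0): flips 1 -> legal
B mobility = 4
-- W to move --
(0,0): flips 1 -> legal
(0,1): no bracket -> illegal
(0,2): flips 1 -> legal
(1,1): no bracket -> illegal
(1,2): no bracket -> illegal
(1,4): no bracket -> illegal
(2,4): flips 1 -> legal
(3,0): no bracket -> illegal
(3,4): no bracket -> illegal
(4,0): flips 1 -> legal
(4,2): flips 2 -> legal
(4,4): flips 1 -> legal
(5,0): no bracket -> illegal
(5,1): no bracket -> illegal
(5,2): no bracket -> illegal
(5,3): flips 3 -> legal
(5,4): no bracket -> illegal
W mobility = 7

Answer: B=4 W=7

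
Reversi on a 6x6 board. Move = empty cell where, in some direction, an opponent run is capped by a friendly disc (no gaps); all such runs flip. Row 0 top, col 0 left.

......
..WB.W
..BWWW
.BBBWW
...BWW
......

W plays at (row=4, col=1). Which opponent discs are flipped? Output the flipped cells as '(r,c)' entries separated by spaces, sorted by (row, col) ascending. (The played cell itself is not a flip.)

Answer: (3,2)

Derivation:
Dir NW: first cell '.' (not opp) -> no flip
Dir N: opp run (3,1), next='.' -> no flip
Dir NE: opp run (3,2) capped by W -> flip
Dir W: first cell '.' (not opp) -> no flip
Dir E: first cell '.' (not opp) -> no flip
Dir SW: first cell '.' (not opp) -> no flip
Dir S: first cell '.' (not opp) -> no flip
Dir SE: first cell '.' (not opp) -> no flip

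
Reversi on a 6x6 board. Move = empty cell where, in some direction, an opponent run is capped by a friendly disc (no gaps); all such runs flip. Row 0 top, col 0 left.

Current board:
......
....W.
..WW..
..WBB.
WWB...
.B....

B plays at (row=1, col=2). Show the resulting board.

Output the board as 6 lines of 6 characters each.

Place B at (1,2); scan 8 dirs for brackets.
Dir NW: first cell '.' (not opp) -> no flip
Dir N: first cell '.' (not opp) -> no flip
Dir NE: first cell '.' (not opp) -> no flip
Dir W: first cell '.' (not opp) -> no flip
Dir E: first cell '.' (not opp) -> no flip
Dir SW: first cell '.' (not opp) -> no flip
Dir S: opp run (2,2) (3,2) capped by B -> flip
Dir SE: opp run (2,3) capped by B -> flip
All flips: (2,2) (2,3) (3,2)

Answer: ......
..B.W.
..BB..
..BBB.
WWB...
.B....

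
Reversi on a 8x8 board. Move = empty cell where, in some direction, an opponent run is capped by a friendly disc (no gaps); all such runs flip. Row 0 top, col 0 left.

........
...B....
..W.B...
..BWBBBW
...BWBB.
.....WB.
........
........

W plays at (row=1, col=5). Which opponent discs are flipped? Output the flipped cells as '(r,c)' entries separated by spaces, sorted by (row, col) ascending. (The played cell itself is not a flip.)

Dir NW: first cell '.' (not opp) -> no flip
Dir N: first cell '.' (not opp) -> no flip
Dir NE: first cell '.' (not opp) -> no flip
Dir W: first cell '.' (not opp) -> no flip
Dir E: first cell '.' (not opp) -> no flip
Dir SW: opp run (2,4) capped by W -> flip
Dir S: first cell '.' (not opp) -> no flip
Dir SE: first cell '.' (not opp) -> no flip

Answer: (2,4)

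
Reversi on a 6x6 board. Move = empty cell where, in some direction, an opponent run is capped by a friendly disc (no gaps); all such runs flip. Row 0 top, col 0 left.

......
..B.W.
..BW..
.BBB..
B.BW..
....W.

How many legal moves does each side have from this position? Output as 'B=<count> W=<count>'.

Answer: B=6 W=3

Derivation:
-- B to move --
(0,3): no bracket -> illegal
(0,4): no bracket -> illegal
(0,5): flips 2 -> legal
(1,3): flips 1 -> legal
(1,5): no bracket -> illegal
(2,4): flips 1 -> legal
(2,5): no bracket -> illegal
(3,4): flips 1 -> legal
(4,4): flips 1 -> legal
(4,5): no bracket -> illegal
(5,2): no bracket -> illegal
(5,3): flips 1 -> legal
(5,5): no bracket -> illegal
B mobility = 6
-- W to move --
(0,1): flips 1 -> legal
(0,2): no bracket -> illegal
(0,3): no bracket -> illegal
(1,1): no bracket -> illegal
(1,3): no bracket -> illegal
(2,0): no bracket -> illegal
(2,1): flips 2 -> legal
(2,4): no bracket -> illegal
(3,0): no bracket -> illegal
(3,4): no bracket -> illegal
(4,1): flips 2 -> legal
(4,4): no bracket -> illegal
(5,0): no bracket -> illegal
(5,1): no bracket -> illegal
(5,2): no bracket -> illegal
(5,3): no bracket -> illegal
W mobility = 3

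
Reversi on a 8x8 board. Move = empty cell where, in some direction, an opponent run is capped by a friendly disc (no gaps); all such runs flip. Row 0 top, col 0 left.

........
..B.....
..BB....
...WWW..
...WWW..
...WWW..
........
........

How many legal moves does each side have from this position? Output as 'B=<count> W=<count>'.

-- B to move --
(2,4): no bracket -> illegal
(2,5): no bracket -> illegal
(2,6): no bracket -> illegal
(3,2): no bracket -> illegal
(3,6): no bracket -> illegal
(4,2): no bracket -> illegal
(4,6): no bracket -> illegal
(5,2): no bracket -> illegal
(5,6): flips 2 -> legal
(6,2): no bracket -> illegal
(6,3): flips 3 -> legal
(6,4): no bracket -> illegal
(6,5): no bracket -> illegal
(6,6): flips 3 -> legal
B mobility = 3
-- W to move --
(0,1): flips 2 -> legal
(0,2): no bracket -> illegal
(0,3): no bracket -> illegal
(1,1): flips 1 -> legal
(1,3): flips 1 -> legal
(1,4): no bracket -> illegal
(2,1): no bracket -> illegal
(2,4): no bracket -> illegal
(3,1): no bracket -> illegal
(3,2): no bracket -> illegal
W mobility = 3

Answer: B=3 W=3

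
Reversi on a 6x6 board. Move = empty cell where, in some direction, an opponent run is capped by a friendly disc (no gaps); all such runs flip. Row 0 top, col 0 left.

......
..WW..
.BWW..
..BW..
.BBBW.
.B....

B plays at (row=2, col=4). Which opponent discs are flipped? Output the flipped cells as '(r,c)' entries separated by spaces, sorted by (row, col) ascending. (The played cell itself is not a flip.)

Answer: (2,2) (2,3) (3,3)

Derivation:
Dir NW: opp run (1,3), next='.' -> no flip
Dir N: first cell '.' (not opp) -> no flip
Dir NE: first cell '.' (not opp) -> no flip
Dir W: opp run (2,3) (2,2) capped by B -> flip
Dir E: first cell '.' (not opp) -> no flip
Dir SW: opp run (3,3) capped by B -> flip
Dir S: first cell '.' (not opp) -> no flip
Dir SE: first cell '.' (not opp) -> no flip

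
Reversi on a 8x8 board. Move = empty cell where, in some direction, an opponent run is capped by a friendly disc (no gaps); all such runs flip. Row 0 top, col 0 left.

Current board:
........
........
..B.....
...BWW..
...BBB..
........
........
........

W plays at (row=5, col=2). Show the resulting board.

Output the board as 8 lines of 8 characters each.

Place W at (5,2); scan 8 dirs for brackets.
Dir NW: first cell '.' (not opp) -> no flip
Dir N: first cell '.' (not opp) -> no flip
Dir NE: opp run (4,3) capped by W -> flip
Dir W: first cell '.' (not opp) -> no flip
Dir E: first cell '.' (not opp) -> no flip
Dir SW: first cell '.' (not opp) -> no flip
Dir S: first cell '.' (not opp) -> no flip
Dir SE: first cell '.' (not opp) -> no flip
All flips: (4,3)

Answer: ........
........
..B.....
...BWW..
...WBB..
..W.....
........
........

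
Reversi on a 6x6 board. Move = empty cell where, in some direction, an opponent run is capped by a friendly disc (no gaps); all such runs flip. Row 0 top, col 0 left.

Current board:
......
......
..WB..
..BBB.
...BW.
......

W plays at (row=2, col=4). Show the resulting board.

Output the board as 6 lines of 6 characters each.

Answer: ......
......
..WWW.
..BBW.
...BW.
......

Derivation:
Place W at (2,4); scan 8 dirs for brackets.
Dir NW: first cell '.' (not opp) -> no flip
Dir N: first cell '.' (not opp) -> no flip
Dir NE: first cell '.' (not opp) -> no flip
Dir W: opp run (2,3) capped by W -> flip
Dir E: first cell '.' (not opp) -> no flip
Dir SW: opp run (3,3), next='.' -> no flip
Dir S: opp run (3,4) capped by W -> flip
Dir SE: first cell '.' (not opp) -> no flip
All flips: (2,3) (3,4)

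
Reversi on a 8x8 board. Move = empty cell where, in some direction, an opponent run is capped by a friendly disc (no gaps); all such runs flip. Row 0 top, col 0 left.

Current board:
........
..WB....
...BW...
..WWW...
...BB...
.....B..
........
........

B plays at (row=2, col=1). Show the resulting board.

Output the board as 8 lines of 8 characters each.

Answer: ........
..WB....
.B.BW...
..BWW...
...BB...
.....B..
........
........

Derivation:
Place B at (2,1); scan 8 dirs for brackets.
Dir NW: first cell '.' (not opp) -> no flip
Dir N: first cell '.' (not opp) -> no flip
Dir NE: opp run (1,2), next='.' -> no flip
Dir W: first cell '.' (not opp) -> no flip
Dir E: first cell '.' (not opp) -> no flip
Dir SW: first cell '.' (not opp) -> no flip
Dir S: first cell '.' (not opp) -> no flip
Dir SE: opp run (3,2) capped by B -> flip
All flips: (3,2)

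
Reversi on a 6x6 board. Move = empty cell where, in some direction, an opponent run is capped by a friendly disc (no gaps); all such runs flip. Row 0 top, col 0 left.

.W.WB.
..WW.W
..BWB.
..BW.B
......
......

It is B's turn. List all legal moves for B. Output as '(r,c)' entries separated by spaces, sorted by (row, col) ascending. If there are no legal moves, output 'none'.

(0,0): no bracket -> illegal
(0,2): flips 3 -> legal
(0,5): no bracket -> illegal
(1,0): no bracket -> illegal
(1,1): no bracket -> illegal
(1,4): flips 1 -> legal
(2,1): no bracket -> illegal
(2,5): no bracket -> illegal
(3,4): flips 1 -> legal
(4,2): flips 1 -> legal
(4,3): no bracket -> illegal
(4,4): flips 1 -> legal

Answer: (0,2) (1,4) (3,4) (4,2) (4,4)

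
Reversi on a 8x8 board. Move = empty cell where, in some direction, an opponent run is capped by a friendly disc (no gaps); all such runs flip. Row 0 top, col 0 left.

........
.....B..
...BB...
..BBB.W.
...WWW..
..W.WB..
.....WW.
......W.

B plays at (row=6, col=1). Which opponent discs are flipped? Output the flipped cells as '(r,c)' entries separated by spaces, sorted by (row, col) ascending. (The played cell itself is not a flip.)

Answer: (4,3) (5,2)

Derivation:
Dir NW: first cell '.' (not opp) -> no flip
Dir N: first cell '.' (not opp) -> no flip
Dir NE: opp run (5,2) (4,3) capped by B -> flip
Dir W: first cell '.' (not opp) -> no flip
Dir E: first cell '.' (not opp) -> no flip
Dir SW: first cell '.' (not opp) -> no flip
Dir S: first cell '.' (not opp) -> no flip
Dir SE: first cell '.' (not opp) -> no flip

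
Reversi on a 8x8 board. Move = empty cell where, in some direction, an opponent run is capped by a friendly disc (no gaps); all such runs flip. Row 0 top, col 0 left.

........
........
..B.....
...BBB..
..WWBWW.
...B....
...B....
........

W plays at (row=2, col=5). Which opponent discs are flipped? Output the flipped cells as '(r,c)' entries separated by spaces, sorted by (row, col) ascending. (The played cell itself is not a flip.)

Dir NW: first cell '.' (not opp) -> no flip
Dir N: first cell '.' (not opp) -> no flip
Dir NE: first cell '.' (not opp) -> no flip
Dir W: first cell '.' (not opp) -> no flip
Dir E: first cell '.' (not opp) -> no flip
Dir SW: opp run (3,4) capped by W -> flip
Dir S: opp run (3,5) capped by W -> flip
Dir SE: first cell '.' (not opp) -> no flip

Answer: (3,4) (3,5)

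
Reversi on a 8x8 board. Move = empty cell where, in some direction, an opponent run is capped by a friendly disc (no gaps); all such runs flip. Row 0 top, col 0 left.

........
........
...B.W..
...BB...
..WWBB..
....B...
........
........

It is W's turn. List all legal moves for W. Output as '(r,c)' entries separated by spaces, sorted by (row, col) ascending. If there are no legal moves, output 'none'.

(1,2): no bracket -> illegal
(1,3): flips 2 -> legal
(1,4): no bracket -> illegal
(2,2): no bracket -> illegal
(2,4): flips 1 -> legal
(3,2): no bracket -> illegal
(3,5): no bracket -> illegal
(3,6): no bracket -> illegal
(4,6): flips 2 -> legal
(5,3): no bracket -> illegal
(5,5): no bracket -> illegal
(5,6): no bracket -> illegal
(6,3): no bracket -> illegal
(6,4): no bracket -> illegal
(6,5): flips 1 -> legal

Answer: (1,3) (2,4) (4,6) (6,5)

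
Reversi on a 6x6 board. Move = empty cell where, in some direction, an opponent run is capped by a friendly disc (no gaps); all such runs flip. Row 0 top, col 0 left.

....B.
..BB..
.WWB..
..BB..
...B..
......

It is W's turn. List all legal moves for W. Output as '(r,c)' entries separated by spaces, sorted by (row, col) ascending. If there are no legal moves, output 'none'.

Answer: (0,2) (0,3) (2,4) (4,2) (4,4) (5,4)

Derivation:
(0,1): no bracket -> illegal
(0,2): flips 1 -> legal
(0,3): flips 1 -> legal
(0,5): no bracket -> illegal
(1,1): no bracket -> illegal
(1,4): no bracket -> illegal
(1,5): no bracket -> illegal
(2,4): flips 1 -> legal
(3,1): no bracket -> illegal
(3,4): no bracket -> illegal
(4,1): no bracket -> illegal
(4,2): flips 1 -> legal
(4,4): flips 1 -> legal
(5,2): no bracket -> illegal
(5,3): no bracket -> illegal
(5,4): flips 2 -> legal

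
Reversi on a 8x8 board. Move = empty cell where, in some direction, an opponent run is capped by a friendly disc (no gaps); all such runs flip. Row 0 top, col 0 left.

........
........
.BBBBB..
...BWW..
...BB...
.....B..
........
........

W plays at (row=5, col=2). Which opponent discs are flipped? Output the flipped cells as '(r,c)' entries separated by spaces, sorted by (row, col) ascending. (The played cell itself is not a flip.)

Answer: (4,3)

Derivation:
Dir NW: first cell '.' (not opp) -> no flip
Dir N: first cell '.' (not opp) -> no flip
Dir NE: opp run (4,3) capped by W -> flip
Dir W: first cell '.' (not opp) -> no flip
Dir E: first cell '.' (not opp) -> no flip
Dir SW: first cell '.' (not opp) -> no flip
Dir S: first cell '.' (not opp) -> no flip
Dir SE: first cell '.' (not opp) -> no flip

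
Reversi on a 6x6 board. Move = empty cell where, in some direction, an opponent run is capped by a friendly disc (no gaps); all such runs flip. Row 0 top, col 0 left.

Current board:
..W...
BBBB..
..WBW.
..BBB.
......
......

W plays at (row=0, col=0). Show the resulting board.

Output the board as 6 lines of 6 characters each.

Place W at (0,0); scan 8 dirs for brackets.
Dir NW: edge -> no flip
Dir N: edge -> no flip
Dir NE: edge -> no flip
Dir W: edge -> no flip
Dir E: first cell '.' (not opp) -> no flip
Dir SW: edge -> no flip
Dir S: opp run (1,0), next='.' -> no flip
Dir SE: opp run (1,1) capped by W -> flip
All flips: (1,1)

Answer: W.W...
BWBB..
..WBW.
..BBB.
......
......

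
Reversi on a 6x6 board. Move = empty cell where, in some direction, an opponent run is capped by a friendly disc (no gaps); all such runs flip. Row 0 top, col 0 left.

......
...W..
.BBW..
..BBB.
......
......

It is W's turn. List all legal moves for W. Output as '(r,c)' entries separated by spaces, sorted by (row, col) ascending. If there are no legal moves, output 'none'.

Answer: (2,0) (3,1) (4,1) (4,3) (4,5)

Derivation:
(1,0): no bracket -> illegal
(1,1): no bracket -> illegal
(1,2): no bracket -> illegal
(2,0): flips 2 -> legal
(2,4): no bracket -> illegal
(2,5): no bracket -> illegal
(3,0): no bracket -> illegal
(3,1): flips 1 -> legal
(3,5): no bracket -> illegal
(4,1): flips 1 -> legal
(4,2): no bracket -> illegal
(4,3): flips 1 -> legal
(4,4): no bracket -> illegal
(4,5): flips 1 -> legal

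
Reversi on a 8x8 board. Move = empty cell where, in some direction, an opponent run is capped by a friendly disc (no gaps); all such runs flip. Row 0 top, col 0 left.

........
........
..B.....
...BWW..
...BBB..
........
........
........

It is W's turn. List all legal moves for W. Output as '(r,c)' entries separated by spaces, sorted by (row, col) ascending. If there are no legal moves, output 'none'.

Answer: (3,2) (5,2) (5,3) (5,4) (5,5) (5,6)

Derivation:
(1,1): no bracket -> illegal
(1,2): no bracket -> illegal
(1,3): no bracket -> illegal
(2,1): no bracket -> illegal
(2,3): no bracket -> illegal
(2,4): no bracket -> illegal
(3,1): no bracket -> illegal
(3,2): flips 1 -> legal
(3,6): no bracket -> illegal
(4,2): no bracket -> illegal
(4,6): no bracket -> illegal
(5,2): flips 1 -> legal
(5,3): flips 1 -> legal
(5,4): flips 1 -> legal
(5,5): flips 1 -> legal
(5,6): flips 1 -> legal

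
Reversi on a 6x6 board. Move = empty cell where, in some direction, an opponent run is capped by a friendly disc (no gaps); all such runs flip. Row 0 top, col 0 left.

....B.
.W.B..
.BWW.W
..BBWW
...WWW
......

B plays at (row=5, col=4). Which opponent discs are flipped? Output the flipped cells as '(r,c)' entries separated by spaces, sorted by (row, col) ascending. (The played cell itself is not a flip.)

Answer: (4,3)

Derivation:
Dir NW: opp run (4,3) capped by B -> flip
Dir N: opp run (4,4) (3,4), next='.' -> no flip
Dir NE: opp run (4,5), next=edge -> no flip
Dir W: first cell '.' (not opp) -> no flip
Dir E: first cell '.' (not opp) -> no flip
Dir SW: edge -> no flip
Dir S: edge -> no flip
Dir SE: edge -> no flip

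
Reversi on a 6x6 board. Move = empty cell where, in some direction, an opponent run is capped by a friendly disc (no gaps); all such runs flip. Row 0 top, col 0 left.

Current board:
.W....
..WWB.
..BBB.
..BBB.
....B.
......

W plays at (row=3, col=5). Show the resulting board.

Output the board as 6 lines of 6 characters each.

Place W at (3,5); scan 8 dirs for brackets.
Dir NW: opp run (2,4) capped by W -> flip
Dir N: first cell '.' (not opp) -> no flip
Dir NE: edge -> no flip
Dir W: opp run (3,4) (3,3) (3,2), next='.' -> no flip
Dir E: edge -> no flip
Dir SW: opp run (4,4), next='.' -> no flip
Dir S: first cell '.' (not opp) -> no flip
Dir SE: edge -> no flip
All flips: (2,4)

Answer: .W....
..WWB.
..BBW.
..BBBW
....B.
......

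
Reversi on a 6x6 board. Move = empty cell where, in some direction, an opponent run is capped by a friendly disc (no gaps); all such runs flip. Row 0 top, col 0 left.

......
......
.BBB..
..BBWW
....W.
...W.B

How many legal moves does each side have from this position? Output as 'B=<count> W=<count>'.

-- B to move --
(2,4): no bracket -> illegal
(2,5): no bracket -> illegal
(4,2): no bracket -> illegal
(4,3): no bracket -> illegal
(4,5): flips 1 -> legal
(5,2): no bracket -> illegal
(5,4): no bracket -> illegal
B mobility = 1
-- W to move --
(1,0): no bracket -> illegal
(1,1): flips 2 -> legal
(1,2): flips 1 -> legal
(1,3): no bracket -> illegal
(1,4): no bracket -> illegal
(2,0): no bracket -> illegal
(2,4): no bracket -> illegal
(3,0): no bracket -> illegal
(3,1): flips 2 -> legal
(4,1): no bracket -> illegal
(4,2): no bracket -> illegal
(4,3): no bracket -> illegal
(4,5): no bracket -> illegal
(5,4): no bracket -> illegal
W mobility = 3

Answer: B=1 W=3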